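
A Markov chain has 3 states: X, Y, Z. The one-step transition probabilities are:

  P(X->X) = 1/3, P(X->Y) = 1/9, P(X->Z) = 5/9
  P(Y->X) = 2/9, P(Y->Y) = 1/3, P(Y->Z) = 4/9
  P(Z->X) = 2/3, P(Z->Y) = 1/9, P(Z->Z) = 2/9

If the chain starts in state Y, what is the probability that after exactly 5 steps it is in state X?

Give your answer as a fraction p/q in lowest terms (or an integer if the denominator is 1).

Computing P^5 by repeated multiplication:
P^1 =
  X: [1/3, 1/9, 5/9]
  Y: [2/9, 1/3, 4/9]
  Z: [2/3, 1/9, 2/9]
P^2 =
  X: [41/81, 11/81, 29/81]
  Y: [4/9, 5/27, 10/27]
  Z: [32/81, 11/81, 38/81]
P^3 =
  X: [319/729, 103/729, 307/729]
  Y: [106/243, 37/243, 100/243]
  Z: [346/729, 103/729, 280/729]
P^4 =
  X: [3005/6561, 935/6561, 2621/6561]
  Y: [992/2187, 317/2187, 878/2187]
  Z: [2924/6561, 935/6561, 2702/6561]
P^5 =
  X: [26611/59049, 8431/59049, 24007/59049]
  Y: [8878/19683, 2821/19683, 7984/19683]
  Z: [26854/59049, 8431/59049, 23764/59049]

(P^5)[Y -> X] = 8878/19683

Answer: 8878/19683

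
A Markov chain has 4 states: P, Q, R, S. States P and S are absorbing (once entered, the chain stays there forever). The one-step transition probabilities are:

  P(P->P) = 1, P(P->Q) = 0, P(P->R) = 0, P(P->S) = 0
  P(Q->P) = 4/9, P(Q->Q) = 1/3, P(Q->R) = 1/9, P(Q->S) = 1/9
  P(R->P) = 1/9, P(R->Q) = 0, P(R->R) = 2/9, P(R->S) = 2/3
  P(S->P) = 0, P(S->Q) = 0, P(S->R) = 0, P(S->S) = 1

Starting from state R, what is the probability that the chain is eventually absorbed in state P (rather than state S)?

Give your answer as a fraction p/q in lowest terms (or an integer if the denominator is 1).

Answer: 1/7

Derivation:
Let a_i = P(absorbed in P | start in state i).
Boundary conditions: a_P = 1, a_S = 0.
For each transient state i, a_i = sum_j P(i->j) * a_j:
  a_Q = 4/9*a_P + 1/3*a_Q + 1/9*a_R + 1/9*a_S
  a_R = 1/9*a_P + 0*a_Q + 2/9*a_R + 2/3*a_S

Substituting a_P = 1 and a_S = 0, rearrange to (I - Q) a = r where r[i] = P(i -> P):
  [2/3, -1/9] . (a_Q, a_R) = 4/9
  [0, 7/9] . (a_Q, a_R) = 1/9

Solving yields:
  a_Q = 29/42
  a_R = 1/7

Starting state is R, so the absorption probability is a_R = 1/7.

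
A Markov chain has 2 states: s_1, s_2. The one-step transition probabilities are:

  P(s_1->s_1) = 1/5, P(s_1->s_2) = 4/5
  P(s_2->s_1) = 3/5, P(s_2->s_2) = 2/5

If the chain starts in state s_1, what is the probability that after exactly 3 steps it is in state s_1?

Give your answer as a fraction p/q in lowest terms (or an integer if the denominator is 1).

Answer: 49/125

Derivation:
Computing P^3 by repeated multiplication:
P^1 =
  s_1: [1/5, 4/5]
  s_2: [3/5, 2/5]
P^2 =
  s_1: [13/25, 12/25]
  s_2: [9/25, 16/25]
P^3 =
  s_1: [49/125, 76/125]
  s_2: [57/125, 68/125]

(P^3)[s_1 -> s_1] = 49/125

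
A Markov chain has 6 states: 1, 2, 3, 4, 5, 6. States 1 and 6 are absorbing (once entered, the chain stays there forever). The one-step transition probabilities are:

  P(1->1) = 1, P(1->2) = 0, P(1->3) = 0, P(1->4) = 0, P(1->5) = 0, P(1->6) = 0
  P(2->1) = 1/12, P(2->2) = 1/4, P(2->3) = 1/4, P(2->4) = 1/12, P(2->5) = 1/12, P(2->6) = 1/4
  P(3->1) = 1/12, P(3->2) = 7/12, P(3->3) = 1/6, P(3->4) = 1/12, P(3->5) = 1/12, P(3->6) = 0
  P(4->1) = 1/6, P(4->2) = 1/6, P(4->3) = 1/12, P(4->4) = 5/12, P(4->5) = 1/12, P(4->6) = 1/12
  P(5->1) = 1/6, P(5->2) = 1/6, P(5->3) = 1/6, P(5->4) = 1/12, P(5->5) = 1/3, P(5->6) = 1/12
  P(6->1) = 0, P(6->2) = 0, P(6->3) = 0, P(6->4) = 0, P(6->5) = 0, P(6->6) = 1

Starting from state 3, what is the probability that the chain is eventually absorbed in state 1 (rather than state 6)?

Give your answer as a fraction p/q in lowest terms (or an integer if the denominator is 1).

Let a_i = P(absorbed in 1 | start in state i).
Boundary conditions: a_1 = 1, a_6 = 0.
For each transient state i, a_i = sum_j P(i->j) * a_j:
  a_2 = 1/12*a_1 + 1/4*a_2 + 1/4*a_3 + 1/12*a_4 + 1/12*a_5 + 1/4*a_6
  a_3 = 1/12*a_1 + 7/12*a_2 + 1/6*a_3 + 1/12*a_4 + 1/12*a_5 + 0*a_6
  a_4 = 1/6*a_1 + 1/6*a_2 + 1/12*a_3 + 5/12*a_4 + 1/12*a_5 + 1/12*a_6
  a_5 = 1/6*a_1 + 1/6*a_2 + 1/6*a_3 + 1/12*a_4 + 1/3*a_5 + 1/12*a_6

Substituting a_1 = 1 and a_6 = 0, rearrange to (I - Q) a = r where r[i] = P(i -> 1):
  [3/4, -1/4, -1/12, -1/12] . (a_2, a_3, a_4, a_5) = 1/12
  [-7/12, 5/6, -1/12, -1/12] . (a_2, a_3, a_4, a_5) = 1/12
  [-1/6, -1/12, 7/12, -1/12] . (a_2, a_3, a_4, a_5) = 1/6
  [-1/6, -1/6, -1/12, 2/3] . (a_2, a_3, a_4, a_5) = 1/6

Solving yields:
  a_2 = 1157/2953
  a_3 = 1424/2953
  a_4 = 1604/2953
  a_5 = 1584/2953

Starting state is 3, so the absorption probability is a_3 = 1424/2953.

Answer: 1424/2953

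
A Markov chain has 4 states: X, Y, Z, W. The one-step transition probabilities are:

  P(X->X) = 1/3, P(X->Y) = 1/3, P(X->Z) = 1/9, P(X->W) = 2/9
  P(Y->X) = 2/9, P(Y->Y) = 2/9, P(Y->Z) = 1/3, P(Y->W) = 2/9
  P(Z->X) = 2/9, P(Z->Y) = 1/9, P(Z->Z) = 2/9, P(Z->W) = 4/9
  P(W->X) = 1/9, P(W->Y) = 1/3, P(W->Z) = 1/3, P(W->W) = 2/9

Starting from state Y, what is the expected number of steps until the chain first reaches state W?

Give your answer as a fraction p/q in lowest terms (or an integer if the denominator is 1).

Answer: 18/5

Derivation:
Let h_i = expected steps to first reach W from state i.
Boundary: h_W = 0.
First-step equations for the other states:
  h_X = 1 + 1/3*h_X + 1/3*h_Y + 1/9*h_Z + 2/9*h_W
  h_Y = 1 + 2/9*h_X + 2/9*h_Y + 1/3*h_Z + 2/9*h_W
  h_Z = 1 + 2/9*h_X + 1/9*h_Y + 2/9*h_Z + 4/9*h_W

Substituting h_W = 0 and rearranging gives the linear system (I - Q) h = 1:
  [2/3, -1/3, -1/9] . (h_X, h_Y, h_Z) = 1
  [-2/9, 7/9, -1/3] . (h_X, h_Y, h_Z) = 1
  [-2/9, -1/9, 7/9] . (h_X, h_Y, h_Z) = 1

Solving yields:
  h_X = 189/50
  h_Y = 18/5
  h_Z = 72/25

Starting state is Y, so the expected hitting time is h_Y = 18/5.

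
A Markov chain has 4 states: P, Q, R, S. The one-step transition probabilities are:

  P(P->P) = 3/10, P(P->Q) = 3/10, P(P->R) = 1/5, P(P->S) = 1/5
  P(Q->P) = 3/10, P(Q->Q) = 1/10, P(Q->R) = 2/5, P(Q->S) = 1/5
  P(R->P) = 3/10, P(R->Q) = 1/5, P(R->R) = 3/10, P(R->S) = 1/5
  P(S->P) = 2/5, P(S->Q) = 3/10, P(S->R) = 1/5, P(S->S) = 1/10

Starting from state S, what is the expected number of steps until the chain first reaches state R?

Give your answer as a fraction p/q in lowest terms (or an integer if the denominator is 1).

Let h_i = expected steps to first reach R from state i.
Boundary: h_R = 0.
First-step equations for the other states:
  h_P = 1 + 3/10*h_P + 3/10*h_Q + 1/5*h_R + 1/5*h_S
  h_Q = 1 + 3/10*h_P + 1/10*h_Q + 2/5*h_R + 1/5*h_S
  h_S = 1 + 2/5*h_P + 3/10*h_Q + 1/5*h_R + 1/10*h_S

Substituting h_R = 0 and rearranging gives the linear system (I - Q) h = 1:
  [7/10, -3/10, -1/5] . (h_P, h_Q, h_S) = 1
  [-3/10, 9/10, -1/5] . (h_P, h_Q, h_S) = 1
  [-2/5, -3/10, 9/10] . (h_P, h_Q, h_S) = 1

Solving yields:
  h_P = 4
  h_Q = 10/3
  h_S = 4

Starting state is S, so the expected hitting time is h_S = 4.

Answer: 4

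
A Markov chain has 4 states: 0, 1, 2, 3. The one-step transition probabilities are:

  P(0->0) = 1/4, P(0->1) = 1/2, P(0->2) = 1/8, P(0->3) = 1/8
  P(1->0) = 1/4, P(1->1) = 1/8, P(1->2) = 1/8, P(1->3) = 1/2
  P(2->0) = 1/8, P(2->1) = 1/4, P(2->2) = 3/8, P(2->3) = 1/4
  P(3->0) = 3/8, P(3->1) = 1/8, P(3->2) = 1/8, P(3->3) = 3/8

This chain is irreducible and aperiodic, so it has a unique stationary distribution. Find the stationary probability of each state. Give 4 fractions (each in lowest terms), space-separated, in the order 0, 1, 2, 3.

The stationary distribution satisfies pi = pi * P, i.e.:
  pi_0 = 1/4*pi_0 + 1/4*pi_1 + 1/8*pi_2 + 3/8*pi_3
  pi_1 = 1/2*pi_0 + 1/8*pi_1 + 1/4*pi_2 + 1/8*pi_3
  pi_2 = 1/8*pi_0 + 1/8*pi_1 + 3/8*pi_2 + 1/8*pi_3
  pi_3 = 1/8*pi_0 + 1/2*pi_1 + 1/4*pi_2 + 3/8*pi_3
with normalization: pi_0 + pi_1 + pi_2 + pi_3 = 1.

Using the first 3 balance equations plus normalization, the linear system A*pi = b is:
  [-3/4, 1/4, 1/8, 3/8] . pi = 0
  [1/2, -7/8, 1/4, 1/8] . pi = 0
  [1/8, 1/8, -5/8, 1/8] . pi = 0
  [1, 1, 1, 1] . pi = 1

Solving yields:
  pi_0 = 121/450
  pi_1 = 37/150
  pi_2 = 1/6
  pi_3 = 143/450

Verification (pi * P):
  121/450*1/4 + 37/150*1/4 + 1/6*1/8 + 143/450*3/8 = 121/450 = pi_0  (ok)
  121/450*1/2 + 37/150*1/8 + 1/6*1/4 + 143/450*1/8 = 37/150 = pi_1  (ok)
  121/450*1/8 + 37/150*1/8 + 1/6*3/8 + 143/450*1/8 = 1/6 = pi_2  (ok)
  121/450*1/8 + 37/150*1/2 + 1/6*1/4 + 143/450*3/8 = 143/450 = pi_3  (ok)

Answer: 121/450 37/150 1/6 143/450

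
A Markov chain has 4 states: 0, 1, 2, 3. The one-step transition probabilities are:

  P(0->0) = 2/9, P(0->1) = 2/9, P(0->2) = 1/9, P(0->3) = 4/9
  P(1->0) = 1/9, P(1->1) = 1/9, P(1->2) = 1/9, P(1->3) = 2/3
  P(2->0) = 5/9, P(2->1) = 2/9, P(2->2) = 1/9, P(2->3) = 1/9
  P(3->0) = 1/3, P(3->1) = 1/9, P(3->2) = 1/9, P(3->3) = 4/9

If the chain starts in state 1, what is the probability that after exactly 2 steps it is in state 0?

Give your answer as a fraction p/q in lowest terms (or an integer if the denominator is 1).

Answer: 26/81

Derivation:
Computing P^2 by repeated multiplication:
P^1 =
  0: [2/9, 2/9, 1/9, 4/9]
  1: [1/9, 1/9, 1/9, 2/3]
  2: [5/9, 2/9, 1/9, 1/9]
  3: [1/3, 1/9, 1/9, 4/9]
P^2 =
  0: [23/81, 4/27, 1/9, 37/81]
  1: [26/81, 11/81, 1/9, 35/81]
  2: [20/81, 5/27, 1/9, 37/81]
  3: [8/27, 13/81, 1/9, 35/81]

(P^2)[1 -> 0] = 26/81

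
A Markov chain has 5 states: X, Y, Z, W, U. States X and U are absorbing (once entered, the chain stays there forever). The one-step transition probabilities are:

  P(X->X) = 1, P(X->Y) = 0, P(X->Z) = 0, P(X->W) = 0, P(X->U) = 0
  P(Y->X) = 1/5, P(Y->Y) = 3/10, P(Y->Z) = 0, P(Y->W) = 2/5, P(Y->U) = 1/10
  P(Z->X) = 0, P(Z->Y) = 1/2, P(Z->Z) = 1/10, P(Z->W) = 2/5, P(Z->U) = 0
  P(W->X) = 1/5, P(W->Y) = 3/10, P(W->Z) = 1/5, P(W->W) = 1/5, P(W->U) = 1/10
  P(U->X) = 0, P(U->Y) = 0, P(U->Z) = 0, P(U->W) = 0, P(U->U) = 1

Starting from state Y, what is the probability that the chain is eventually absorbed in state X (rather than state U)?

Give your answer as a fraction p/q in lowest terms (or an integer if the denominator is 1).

Answer: 2/3

Derivation:
Let a_i = P(absorbed in X | start in state i).
Boundary conditions: a_X = 1, a_U = 0.
For each transient state i, a_i = sum_j P(i->j) * a_j:
  a_Y = 1/5*a_X + 3/10*a_Y + 0*a_Z + 2/5*a_W + 1/10*a_U
  a_Z = 0*a_X + 1/2*a_Y + 1/10*a_Z + 2/5*a_W + 0*a_U
  a_W = 1/5*a_X + 3/10*a_Y + 1/5*a_Z + 1/5*a_W + 1/10*a_U

Substituting a_X = 1 and a_U = 0, rearrange to (I - Q) a = r where r[i] = P(i -> X):
  [7/10, 0, -2/5] . (a_Y, a_Z, a_W) = 1/5
  [-1/2, 9/10, -2/5] . (a_Y, a_Z, a_W) = 0
  [-3/10, -1/5, 4/5] . (a_Y, a_Z, a_W) = 1/5

Solving yields:
  a_Y = 2/3
  a_Z = 2/3
  a_W = 2/3

Starting state is Y, so the absorption probability is a_Y = 2/3.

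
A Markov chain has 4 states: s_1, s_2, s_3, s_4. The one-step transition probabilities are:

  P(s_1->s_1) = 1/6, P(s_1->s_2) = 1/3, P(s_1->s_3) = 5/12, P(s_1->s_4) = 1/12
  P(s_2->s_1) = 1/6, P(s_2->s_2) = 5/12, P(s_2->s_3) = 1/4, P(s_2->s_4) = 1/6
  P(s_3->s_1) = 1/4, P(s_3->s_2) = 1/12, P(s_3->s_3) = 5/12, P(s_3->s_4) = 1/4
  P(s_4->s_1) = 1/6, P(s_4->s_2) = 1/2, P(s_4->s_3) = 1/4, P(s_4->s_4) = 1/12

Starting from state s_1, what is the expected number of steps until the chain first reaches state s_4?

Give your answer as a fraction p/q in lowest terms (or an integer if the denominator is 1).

Answer: 1512/253

Derivation:
Let h_i = expected steps to first reach s_4 from state i.
Boundary: h_s_4 = 0.
First-step equations for the other states:
  h_s_1 = 1 + 1/6*h_s_1 + 1/3*h_s_2 + 5/12*h_s_3 + 1/12*h_s_4
  h_s_2 = 1 + 1/6*h_s_1 + 5/12*h_s_2 + 1/4*h_s_3 + 1/6*h_s_4
  h_s_3 = 1 + 1/4*h_s_1 + 1/12*h_s_2 + 5/12*h_s_3 + 1/4*h_s_4

Substituting h_s_4 = 0 and rearranging gives the linear system (I - Q) h = 1:
  [5/6, -1/3, -5/12] . (h_s_1, h_s_2, h_s_3) = 1
  [-1/6, 7/12, -1/4] . (h_s_1, h_s_2, h_s_3) = 1
  [-1/4, -1/12, 7/12] . (h_s_1, h_s_2, h_s_3) = 1

Solving yields:
  h_s_1 = 1512/253
  h_s_2 = 1416/253
  h_s_3 = 1284/253

Starting state is s_1, so the expected hitting time is h_s_1 = 1512/253.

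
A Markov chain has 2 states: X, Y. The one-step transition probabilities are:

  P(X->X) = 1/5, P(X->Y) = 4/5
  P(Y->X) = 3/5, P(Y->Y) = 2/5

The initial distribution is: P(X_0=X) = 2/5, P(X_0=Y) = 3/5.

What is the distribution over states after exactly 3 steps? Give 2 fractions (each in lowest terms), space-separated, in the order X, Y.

Propagating the distribution step by step (d_{t+1} = d_t * P):
d_0 = (X=2/5, Y=3/5)
  d_1[X] = 2/5*1/5 + 3/5*3/5 = 11/25
  d_1[Y] = 2/5*4/5 + 3/5*2/5 = 14/25
d_1 = (X=11/25, Y=14/25)
  d_2[X] = 11/25*1/5 + 14/25*3/5 = 53/125
  d_2[Y] = 11/25*4/5 + 14/25*2/5 = 72/125
d_2 = (X=53/125, Y=72/125)
  d_3[X] = 53/125*1/5 + 72/125*3/5 = 269/625
  d_3[Y] = 53/125*4/5 + 72/125*2/5 = 356/625
d_3 = (X=269/625, Y=356/625)

Answer: 269/625 356/625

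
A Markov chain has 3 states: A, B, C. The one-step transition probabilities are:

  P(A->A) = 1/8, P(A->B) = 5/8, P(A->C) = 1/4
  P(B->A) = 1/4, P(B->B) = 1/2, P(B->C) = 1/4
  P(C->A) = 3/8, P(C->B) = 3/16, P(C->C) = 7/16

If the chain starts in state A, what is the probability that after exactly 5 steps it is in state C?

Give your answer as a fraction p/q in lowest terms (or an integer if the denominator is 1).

Computing P^5 by repeated multiplication:
P^1 =
  A: [1/8, 5/8, 1/4]
  B: [1/4, 1/2, 1/4]
  C: [3/8, 3/16, 7/16]
P^2 =
  A: [17/64, 7/16, 19/64]
  B: [1/4, 29/64, 19/64]
  C: [33/128, 105/256, 85/256]
P^3 =
  A: [65/256, 451/1024, 313/1024]
  B: [131/512, 449/1024, 313/1024]
  C: [531/2048, 1755/4096, 1279/4096]
P^4 =
  A: [2101/8192, 7147/16384, 5035/16384]
  B: [2099/8192, 7151/16384, 5035/16384]
  C: [8409/32768, 28497/65536, 20221/65536]
P^5 =
  A: [33601/131072, 114301/262144, 80641/262144]
  B: [33605/131072, 114293/262144, 80641/262144]
  C: [134475/524288, 456819/1048576, 322807/1048576]

(P^5)[A -> C] = 80641/262144

Answer: 80641/262144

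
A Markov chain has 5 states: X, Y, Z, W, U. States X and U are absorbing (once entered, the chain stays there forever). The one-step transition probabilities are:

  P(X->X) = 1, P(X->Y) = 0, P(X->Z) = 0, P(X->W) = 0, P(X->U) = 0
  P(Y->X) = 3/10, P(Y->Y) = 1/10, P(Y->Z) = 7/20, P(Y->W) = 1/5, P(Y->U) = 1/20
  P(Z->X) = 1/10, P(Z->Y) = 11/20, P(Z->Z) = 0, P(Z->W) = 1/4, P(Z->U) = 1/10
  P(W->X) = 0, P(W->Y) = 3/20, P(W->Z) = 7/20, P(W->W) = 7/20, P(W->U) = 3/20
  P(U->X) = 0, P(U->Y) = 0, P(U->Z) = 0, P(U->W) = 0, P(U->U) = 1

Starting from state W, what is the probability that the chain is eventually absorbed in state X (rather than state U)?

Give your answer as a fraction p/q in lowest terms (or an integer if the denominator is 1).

Answer: 279/599

Derivation:
Let a_i = P(absorbed in X | start in state i).
Boundary conditions: a_X = 1, a_U = 0.
For each transient state i, a_i = sum_j P(i->j) * a_j:
  a_Y = 3/10*a_X + 1/10*a_Y + 7/20*a_Z + 1/5*a_W + 1/20*a_U
  a_Z = 1/10*a_X + 11/20*a_Y + 0*a_Z + 1/4*a_W + 1/10*a_U
  a_W = 0*a_X + 3/20*a_Y + 7/20*a_Z + 7/20*a_W + 3/20*a_U

Substituting a_X = 1 and a_U = 0, rearrange to (I - Q) a = r where r[i] = P(i -> X):
  [9/10, -7/20, -1/5] . (a_Y, a_Z, a_W) = 3/10
  [-11/20, 1, -1/4] . (a_Y, a_Z, a_W) = 1/10
  [-3/20, -7/20, 13/20] . (a_Y, a_Z, a_W) = 0

Solving yields:
  a_Y = 397/599
  a_Z = 348/599
  a_W = 279/599

Starting state is W, so the absorption probability is a_W = 279/599.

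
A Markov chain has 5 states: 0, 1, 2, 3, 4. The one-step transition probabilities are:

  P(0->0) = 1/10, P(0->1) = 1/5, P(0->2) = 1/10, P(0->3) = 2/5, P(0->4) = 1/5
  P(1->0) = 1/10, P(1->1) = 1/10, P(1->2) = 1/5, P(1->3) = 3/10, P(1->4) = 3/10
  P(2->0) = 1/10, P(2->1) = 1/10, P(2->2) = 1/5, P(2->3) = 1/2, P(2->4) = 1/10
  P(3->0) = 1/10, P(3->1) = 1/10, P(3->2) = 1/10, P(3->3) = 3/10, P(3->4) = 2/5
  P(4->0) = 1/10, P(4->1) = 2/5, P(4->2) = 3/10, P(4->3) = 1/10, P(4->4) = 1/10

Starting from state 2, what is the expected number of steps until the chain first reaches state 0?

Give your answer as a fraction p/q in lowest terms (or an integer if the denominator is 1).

Let h_i = expected steps to first reach 0 from state i.
Boundary: h_0 = 0.
First-step equations for the other states:
  h_1 = 1 + 1/10*h_0 + 1/10*h_1 + 1/5*h_2 + 3/10*h_3 + 3/10*h_4
  h_2 = 1 + 1/10*h_0 + 1/10*h_1 + 1/5*h_2 + 1/2*h_3 + 1/10*h_4
  h_3 = 1 + 1/10*h_0 + 1/10*h_1 + 1/10*h_2 + 3/10*h_3 + 2/5*h_4
  h_4 = 1 + 1/10*h_0 + 2/5*h_1 + 3/10*h_2 + 1/10*h_3 + 1/10*h_4

Substituting h_0 = 0 and rearranging gives the linear system (I - Q) h = 1:
  [9/10, -1/5, -3/10, -3/10] . (h_1, h_2, h_3, h_4) = 1
  [-1/10, 4/5, -1/2, -1/10] . (h_1, h_2, h_3, h_4) = 1
  [-1/10, -1/10, 7/10, -2/5] . (h_1, h_2, h_3, h_4) = 1
  [-2/5, -3/10, -1/10, 9/10] . (h_1, h_2, h_3, h_4) = 1

Solving yields:
  h_1 = 10
  h_2 = 10
  h_3 = 10
  h_4 = 10

Starting state is 2, so the expected hitting time is h_2 = 10.

Answer: 10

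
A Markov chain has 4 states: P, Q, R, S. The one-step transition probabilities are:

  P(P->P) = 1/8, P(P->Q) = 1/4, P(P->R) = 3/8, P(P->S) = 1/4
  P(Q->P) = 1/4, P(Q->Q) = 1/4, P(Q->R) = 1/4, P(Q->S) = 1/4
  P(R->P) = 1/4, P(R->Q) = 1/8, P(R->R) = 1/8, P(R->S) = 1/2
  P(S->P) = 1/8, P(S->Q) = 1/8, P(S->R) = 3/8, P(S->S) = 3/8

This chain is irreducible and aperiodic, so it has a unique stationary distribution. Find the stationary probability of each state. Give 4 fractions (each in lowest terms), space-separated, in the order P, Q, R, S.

Answer: 100/551 93/551 156/551 202/551

Derivation:
The stationary distribution satisfies pi = pi * P, i.e.:
  pi_P = 1/8*pi_P + 1/4*pi_Q + 1/4*pi_R + 1/8*pi_S
  pi_Q = 1/4*pi_P + 1/4*pi_Q + 1/8*pi_R + 1/8*pi_S
  pi_R = 3/8*pi_P + 1/4*pi_Q + 1/8*pi_R + 3/8*pi_S
  pi_S = 1/4*pi_P + 1/4*pi_Q + 1/2*pi_R + 3/8*pi_S
with normalization: pi_P + pi_Q + pi_R + pi_S = 1.

Using the first 3 balance equations plus normalization, the linear system A*pi = b is:
  [-7/8, 1/4, 1/4, 1/8] . pi = 0
  [1/4, -3/4, 1/8, 1/8] . pi = 0
  [3/8, 1/4, -7/8, 3/8] . pi = 0
  [1, 1, 1, 1] . pi = 1

Solving yields:
  pi_P = 100/551
  pi_Q = 93/551
  pi_R = 156/551
  pi_S = 202/551

Verification (pi * P):
  100/551*1/8 + 93/551*1/4 + 156/551*1/4 + 202/551*1/8 = 100/551 = pi_P  (ok)
  100/551*1/4 + 93/551*1/4 + 156/551*1/8 + 202/551*1/8 = 93/551 = pi_Q  (ok)
  100/551*3/8 + 93/551*1/4 + 156/551*1/8 + 202/551*3/8 = 156/551 = pi_R  (ok)
  100/551*1/4 + 93/551*1/4 + 156/551*1/2 + 202/551*3/8 = 202/551 = pi_S  (ok)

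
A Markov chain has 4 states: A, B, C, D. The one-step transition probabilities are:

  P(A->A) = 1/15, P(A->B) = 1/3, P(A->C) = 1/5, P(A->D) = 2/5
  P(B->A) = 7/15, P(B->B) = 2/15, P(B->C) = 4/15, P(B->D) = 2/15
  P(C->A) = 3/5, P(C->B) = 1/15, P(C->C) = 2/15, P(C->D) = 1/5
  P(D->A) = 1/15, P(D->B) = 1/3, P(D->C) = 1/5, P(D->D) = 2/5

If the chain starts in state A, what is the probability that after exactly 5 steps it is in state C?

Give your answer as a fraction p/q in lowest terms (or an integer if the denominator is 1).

Answer: 6137/30375

Derivation:
Computing P^5 by repeated multiplication:
P^1 =
  A: [1/15, 1/3, 1/5, 2/5]
  B: [7/15, 2/15, 4/15, 2/15]
  C: [3/5, 1/15, 2/15, 1/5]
  D: [1/15, 1/3, 1/5, 2/5]
P^2 =
  A: [23/75, 16/75, 47/225, 61/225]
  B: [59/225, 53/225, 43/225, 14/45]
  C: [37/225, 64/225, 44/225, 16/45]
  D: [23/75, 16/75, 47/225, 61/225]
P^3 =
  A: [889/3375, 793/3375, 676/3375, 113/375]
  B: [887/3375, 794/3375, 137/675, 1009/3375]
  C: [961/3375, 757/3375, 139/675, 962/3375]
  D: [889/3375, 793/3375, 676/3375, 113/375]
P^4 =
  A: [13541/50625, 11792/50625, 1138/5625, 602/2025]
  B: [13619/50625, 11753/50625, 10234/50625, 15019/50625]
  C: [13477/50625, 11824/50625, 10187/50625, 15137/50625]
  D: [13541/50625, 11792/50625, 1138/5625, 602/2025]
P^5 =
  A: [67771/253125, 58927/253125, 6137/30375, 225856/759375]
  B: [40603/151875, 35386/151875, 153394/759375, 226036/759375]
  C: [40613/151875, 35381/151875, 153512/759375, 225893/759375]
  D: [67771/253125, 58927/253125, 6137/30375, 225856/759375]

(P^5)[A -> C] = 6137/30375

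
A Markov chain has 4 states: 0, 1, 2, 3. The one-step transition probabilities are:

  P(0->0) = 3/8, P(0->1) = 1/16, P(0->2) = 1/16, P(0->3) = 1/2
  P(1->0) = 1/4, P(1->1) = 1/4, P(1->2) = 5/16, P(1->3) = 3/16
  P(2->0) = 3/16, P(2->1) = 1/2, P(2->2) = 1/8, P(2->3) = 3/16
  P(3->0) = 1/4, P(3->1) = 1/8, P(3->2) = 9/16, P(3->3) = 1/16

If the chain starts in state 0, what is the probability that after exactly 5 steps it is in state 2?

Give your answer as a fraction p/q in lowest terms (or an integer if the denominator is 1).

Answer: 268261/1048576

Derivation:
Computing P^5 by repeated multiplication:
P^1 =
  0: [3/8, 1/16, 1/16, 1/2]
  1: [1/4, 1/4, 5/16, 3/16]
  2: [3/16, 1/2, 1/8, 3/16]
  3: [1/4, 1/8, 9/16, 1/16]
P^2 =
  0: [75/256, 17/128, 85/256, 31/128]
  1: [67/256, 33/128, 61/256, 31/128]
  2: [17/64, 57/256, 37/128, 57/256]
  3: [63/256, 43/128, 41/256, 33/128]
P^3 =
  0: [1089/4096, 1015/4096, 973/4096, 1019/4096]
  1: [1097/4096, 943/4096, 1077/4096, 979/4096]
  2: [543/2048, 501/2048, 507/2048, 497/2048]
  3: [1109/4096, 867/4096, 1169/4096, 951/4096]
P^4 =
  0: [17589/65536, 14971/65536, 17281/65536, 15695/65536]
  1: [17501/65536, 15443/65536, 16777/65536, 15815/65536]
  2: [8771/32768, 7597/32768, 8535/32768, 7865/32768]
  3: [17433/65536, 15831/65536, 16341/65536, 15931/65536]
P^5 =
  0: [280041/1048576, 247111/1048576, 268261/1048576, 253163/1048576]
  1: [280369/1048576, 245119/1048576, 270605/1048576, 252483/1048576]
  2: [140079/524288, 123169/524288, 134611/524288, 126429/524288]
  3: [280669/1048576, 243347/1048576, 272649/1048576, 251911/1048576]

(P^5)[0 -> 2] = 268261/1048576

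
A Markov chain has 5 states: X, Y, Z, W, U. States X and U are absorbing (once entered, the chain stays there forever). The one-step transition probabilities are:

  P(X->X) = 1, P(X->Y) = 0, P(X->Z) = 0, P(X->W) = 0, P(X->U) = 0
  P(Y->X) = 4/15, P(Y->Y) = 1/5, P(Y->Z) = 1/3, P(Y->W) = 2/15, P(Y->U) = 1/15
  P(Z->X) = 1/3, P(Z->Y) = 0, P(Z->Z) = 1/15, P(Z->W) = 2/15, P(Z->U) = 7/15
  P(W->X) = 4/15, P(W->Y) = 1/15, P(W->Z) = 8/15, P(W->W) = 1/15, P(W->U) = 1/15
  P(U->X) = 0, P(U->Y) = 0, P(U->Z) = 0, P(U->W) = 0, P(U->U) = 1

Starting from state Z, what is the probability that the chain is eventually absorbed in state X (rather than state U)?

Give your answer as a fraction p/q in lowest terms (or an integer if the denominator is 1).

Let a_i = P(absorbed in X | start in state i).
Boundary conditions: a_X = 1, a_U = 0.
For each transient state i, a_i = sum_j P(i->j) * a_j:
  a_Y = 4/15*a_X + 1/5*a_Y + 1/3*a_Z + 2/15*a_W + 1/15*a_U
  a_Z = 1/3*a_X + 0*a_Y + 1/15*a_Z + 2/15*a_W + 7/15*a_U
  a_W = 4/15*a_X + 1/15*a_Y + 8/15*a_Z + 1/15*a_W + 1/15*a_U

Substituting a_X = 1 and a_U = 0, rearrange to (I - Q) a = r where r[i] = P(i -> X):
  [4/5, -1/3, -2/15] . (a_Y, a_Z, a_W) = 4/15
  [0, 14/15, -2/15] . (a_Y, a_Z, a_W) = 1/3
  [-1/15, -8/15, 14/15] . (a_Y, a_Z, a_W) = 4/15

Solving yields:
  a_Y = 651/1061
  a_Z = 467/1061
  a_W = 1233/2122

Starting state is Z, so the absorption probability is a_Z = 467/1061.

Answer: 467/1061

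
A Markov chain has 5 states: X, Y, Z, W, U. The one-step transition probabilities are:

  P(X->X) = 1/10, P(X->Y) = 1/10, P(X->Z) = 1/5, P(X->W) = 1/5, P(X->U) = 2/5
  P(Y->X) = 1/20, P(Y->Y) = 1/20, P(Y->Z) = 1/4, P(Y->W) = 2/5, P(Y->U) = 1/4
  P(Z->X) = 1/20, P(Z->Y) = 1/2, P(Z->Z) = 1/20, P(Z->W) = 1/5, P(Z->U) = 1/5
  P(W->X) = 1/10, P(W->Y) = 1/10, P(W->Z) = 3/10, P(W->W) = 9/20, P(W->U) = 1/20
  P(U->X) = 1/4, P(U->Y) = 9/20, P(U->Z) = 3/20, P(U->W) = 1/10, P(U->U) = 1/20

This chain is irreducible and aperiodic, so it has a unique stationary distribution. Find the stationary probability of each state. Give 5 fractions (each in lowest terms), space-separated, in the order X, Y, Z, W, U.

Answer: 3325/32353 21995/97059 19732/97059 29654/97059 15703/97059

Derivation:
The stationary distribution satisfies pi = pi * P, i.e.:
  pi_X = 1/10*pi_X + 1/20*pi_Y + 1/20*pi_Z + 1/10*pi_W + 1/4*pi_U
  pi_Y = 1/10*pi_X + 1/20*pi_Y + 1/2*pi_Z + 1/10*pi_W + 9/20*pi_U
  pi_Z = 1/5*pi_X + 1/4*pi_Y + 1/20*pi_Z + 3/10*pi_W + 3/20*pi_U
  pi_W = 1/5*pi_X + 2/5*pi_Y + 1/5*pi_Z + 9/20*pi_W + 1/10*pi_U
  pi_U = 2/5*pi_X + 1/4*pi_Y + 1/5*pi_Z + 1/20*pi_W + 1/20*pi_U
with normalization: pi_X + pi_Y + pi_Z + pi_W + pi_U = 1.

Using the first 4 balance equations plus normalization, the linear system A*pi = b is:
  [-9/10, 1/20, 1/20, 1/10, 1/4] . pi = 0
  [1/10, -19/20, 1/2, 1/10, 9/20] . pi = 0
  [1/5, 1/4, -19/20, 3/10, 3/20] . pi = 0
  [1/5, 2/5, 1/5, -11/20, 1/10] . pi = 0
  [1, 1, 1, 1, 1] . pi = 1

Solving yields:
  pi_X = 3325/32353
  pi_Y = 21995/97059
  pi_Z = 19732/97059
  pi_W = 29654/97059
  pi_U = 15703/97059

Verification (pi * P):
  3325/32353*1/10 + 21995/97059*1/20 + 19732/97059*1/20 + 29654/97059*1/10 + 15703/97059*1/4 = 3325/32353 = pi_X  (ok)
  3325/32353*1/10 + 21995/97059*1/20 + 19732/97059*1/2 + 29654/97059*1/10 + 15703/97059*9/20 = 21995/97059 = pi_Y  (ok)
  3325/32353*1/5 + 21995/97059*1/4 + 19732/97059*1/20 + 29654/97059*3/10 + 15703/97059*3/20 = 19732/97059 = pi_Z  (ok)
  3325/32353*1/5 + 21995/97059*2/5 + 19732/97059*1/5 + 29654/97059*9/20 + 15703/97059*1/10 = 29654/97059 = pi_W  (ok)
  3325/32353*2/5 + 21995/97059*1/4 + 19732/97059*1/5 + 29654/97059*1/20 + 15703/97059*1/20 = 15703/97059 = pi_U  (ok)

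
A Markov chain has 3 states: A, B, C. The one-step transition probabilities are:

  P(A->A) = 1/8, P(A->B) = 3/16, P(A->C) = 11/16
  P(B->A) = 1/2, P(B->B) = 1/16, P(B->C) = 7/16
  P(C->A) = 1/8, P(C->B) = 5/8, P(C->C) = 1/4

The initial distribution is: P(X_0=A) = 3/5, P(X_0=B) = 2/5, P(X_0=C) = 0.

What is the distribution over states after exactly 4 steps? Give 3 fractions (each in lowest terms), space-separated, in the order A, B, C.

Propagating the distribution step by step (d_{t+1} = d_t * P):
d_0 = (A=3/5, B=2/5, C=0)
  d_1[A] = 3/5*1/8 + 2/5*1/2 + 0*1/8 = 11/40
  d_1[B] = 3/5*3/16 + 2/5*1/16 + 0*5/8 = 11/80
  d_1[C] = 3/5*11/16 + 2/5*7/16 + 0*1/4 = 47/80
d_1 = (A=11/40, B=11/80, C=47/80)
  d_2[A] = 11/40*1/8 + 11/80*1/2 + 47/80*1/8 = 113/640
  d_2[B] = 11/40*3/16 + 11/80*1/16 + 47/80*5/8 = 547/1280
  d_2[C] = 11/40*11/16 + 11/80*7/16 + 47/80*1/4 = 507/1280
d_2 = (A=113/640, B=547/1280, C=507/1280)
  d_3[A] = 113/640*1/8 + 547/1280*1/2 + 507/1280*1/8 = 2921/10240
  d_3[B] = 113/640*3/16 + 547/1280*1/16 + 507/1280*5/8 = 1259/4096
  d_3[C] = 113/640*11/16 + 547/1280*7/16 + 507/1280*1/4 = 8343/20480
d_3 = (A=2921/10240, B=1259/4096, C=8343/20480)
  d_4[A] = 2921/10240*1/8 + 1259/4096*1/2 + 8343/20480*1/8 = 7873/32768
  d_4[B] = 2921/10240*3/16 + 1259/4096*1/16 + 8343/20480*5/8 = 107251/327680
  d_4[C] = 2921/10240*11/16 + 1259/4096*7/16 + 8343/20480*1/4 = 141699/327680
d_4 = (A=7873/32768, B=107251/327680, C=141699/327680)

Answer: 7873/32768 107251/327680 141699/327680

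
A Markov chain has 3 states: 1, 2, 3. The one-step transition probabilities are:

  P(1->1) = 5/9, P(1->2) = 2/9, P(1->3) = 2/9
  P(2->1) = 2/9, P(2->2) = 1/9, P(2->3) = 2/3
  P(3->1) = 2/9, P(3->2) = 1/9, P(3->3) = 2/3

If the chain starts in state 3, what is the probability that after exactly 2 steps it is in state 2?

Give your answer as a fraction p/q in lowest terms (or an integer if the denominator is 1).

Computing P^2 by repeated multiplication:
P^1 =
  1: [5/9, 2/9, 2/9]
  2: [2/9, 1/9, 2/3]
  3: [2/9, 1/9, 2/3]
P^2 =
  1: [11/27, 14/81, 34/81]
  2: [8/27, 11/81, 46/81]
  3: [8/27, 11/81, 46/81]

(P^2)[3 -> 2] = 11/81

Answer: 11/81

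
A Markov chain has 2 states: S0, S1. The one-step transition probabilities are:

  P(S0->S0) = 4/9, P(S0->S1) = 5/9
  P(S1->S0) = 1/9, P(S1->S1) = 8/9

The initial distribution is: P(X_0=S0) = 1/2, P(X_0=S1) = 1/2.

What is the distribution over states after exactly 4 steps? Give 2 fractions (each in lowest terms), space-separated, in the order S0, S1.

Propagating the distribution step by step (d_{t+1} = d_t * P):
d_0 = (S0=1/2, S1=1/2)
  d_1[S0] = 1/2*4/9 + 1/2*1/9 = 5/18
  d_1[S1] = 1/2*5/9 + 1/2*8/9 = 13/18
d_1 = (S0=5/18, S1=13/18)
  d_2[S0] = 5/18*4/9 + 13/18*1/9 = 11/54
  d_2[S1] = 5/18*5/9 + 13/18*8/9 = 43/54
d_2 = (S0=11/54, S1=43/54)
  d_3[S0] = 11/54*4/9 + 43/54*1/9 = 29/162
  d_3[S1] = 11/54*5/9 + 43/54*8/9 = 133/162
d_3 = (S0=29/162, S1=133/162)
  d_4[S0] = 29/162*4/9 + 133/162*1/9 = 83/486
  d_4[S1] = 29/162*5/9 + 133/162*8/9 = 403/486
d_4 = (S0=83/486, S1=403/486)

Answer: 83/486 403/486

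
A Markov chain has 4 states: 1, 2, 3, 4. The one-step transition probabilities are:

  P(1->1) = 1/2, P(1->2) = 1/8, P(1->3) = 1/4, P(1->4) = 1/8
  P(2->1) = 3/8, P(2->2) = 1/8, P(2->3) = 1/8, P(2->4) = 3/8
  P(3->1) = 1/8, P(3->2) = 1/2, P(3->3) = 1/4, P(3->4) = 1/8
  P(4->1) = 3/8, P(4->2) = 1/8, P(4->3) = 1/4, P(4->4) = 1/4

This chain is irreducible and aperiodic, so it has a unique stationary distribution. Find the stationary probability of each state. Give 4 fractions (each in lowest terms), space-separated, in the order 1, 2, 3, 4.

The stationary distribution satisfies pi = pi * P, i.e.:
  pi_1 = 1/2*pi_1 + 3/8*pi_2 + 1/8*pi_3 + 3/8*pi_4
  pi_2 = 1/8*pi_1 + 1/8*pi_2 + 1/2*pi_3 + 1/8*pi_4
  pi_3 = 1/4*pi_1 + 1/8*pi_2 + 1/4*pi_3 + 1/4*pi_4
  pi_4 = 1/8*pi_1 + 3/8*pi_2 + 1/8*pi_3 + 1/4*pi_4
with normalization: pi_1 + pi_2 + pi_3 + pi_4 = 1.

Using the first 3 balance equations plus normalization, the linear system A*pi = b is:
  [-1/2, 3/8, 1/8, 3/8] . pi = 0
  [1/8, -7/8, 1/2, 1/8] . pi = 0
  [1/4, 1/8, -3/4, 1/4] . pi = 0
  [1, 1, 1, 1] . pi = 1

Solving yields:
  pi_1 = 171/469
  pi_2 = 14/67
  pi_3 = 15/67
  pi_4 = 95/469

Verification (pi * P):
  171/469*1/2 + 14/67*3/8 + 15/67*1/8 + 95/469*3/8 = 171/469 = pi_1  (ok)
  171/469*1/8 + 14/67*1/8 + 15/67*1/2 + 95/469*1/8 = 14/67 = pi_2  (ok)
  171/469*1/4 + 14/67*1/8 + 15/67*1/4 + 95/469*1/4 = 15/67 = pi_3  (ok)
  171/469*1/8 + 14/67*3/8 + 15/67*1/8 + 95/469*1/4 = 95/469 = pi_4  (ok)

Answer: 171/469 14/67 15/67 95/469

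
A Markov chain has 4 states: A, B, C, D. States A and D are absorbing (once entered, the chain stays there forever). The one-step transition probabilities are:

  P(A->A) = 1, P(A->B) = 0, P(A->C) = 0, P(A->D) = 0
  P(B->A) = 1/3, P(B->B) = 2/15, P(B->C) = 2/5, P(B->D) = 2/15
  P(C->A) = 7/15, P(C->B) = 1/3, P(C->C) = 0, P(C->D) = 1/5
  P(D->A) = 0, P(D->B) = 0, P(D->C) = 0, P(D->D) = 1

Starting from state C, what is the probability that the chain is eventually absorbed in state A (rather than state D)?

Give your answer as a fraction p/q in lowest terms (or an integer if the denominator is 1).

Let a_i = P(absorbed in A | start in state i).
Boundary conditions: a_A = 1, a_D = 0.
For each transient state i, a_i = sum_j P(i->j) * a_j:
  a_B = 1/3*a_A + 2/15*a_B + 2/5*a_C + 2/15*a_D
  a_C = 7/15*a_A + 1/3*a_B + 0*a_C + 1/5*a_D

Substituting a_A = 1 and a_D = 0, rearrange to (I - Q) a = r where r[i] = P(i -> A):
  [13/15, -2/5] . (a_B, a_C) = 1/3
  [-1/3, 1] . (a_B, a_C) = 7/15

Solving yields:
  a_B = 39/55
  a_C = 116/165

Starting state is C, so the absorption probability is a_C = 116/165.

Answer: 116/165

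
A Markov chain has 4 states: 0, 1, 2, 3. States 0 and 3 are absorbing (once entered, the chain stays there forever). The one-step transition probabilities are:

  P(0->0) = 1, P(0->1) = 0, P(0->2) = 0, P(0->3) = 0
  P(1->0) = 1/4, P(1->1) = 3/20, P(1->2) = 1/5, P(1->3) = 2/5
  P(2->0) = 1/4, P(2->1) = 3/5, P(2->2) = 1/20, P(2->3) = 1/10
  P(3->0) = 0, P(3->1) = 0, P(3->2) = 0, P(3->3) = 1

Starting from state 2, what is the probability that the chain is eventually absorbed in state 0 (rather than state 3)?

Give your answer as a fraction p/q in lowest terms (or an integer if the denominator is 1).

Let a_i = P(absorbed in 0 | start in state i).
Boundary conditions: a_0 = 1, a_3 = 0.
For each transient state i, a_i = sum_j P(i->j) * a_j:
  a_1 = 1/4*a_0 + 3/20*a_1 + 1/5*a_2 + 2/5*a_3
  a_2 = 1/4*a_0 + 3/5*a_1 + 1/20*a_2 + 1/10*a_3

Substituting a_0 = 1 and a_3 = 0, rearrange to (I - Q) a = r where r[i] = P(i -> 0):
  [17/20, -1/5] . (a_1, a_2) = 1/4
  [-3/5, 19/20] . (a_1, a_2) = 1/4

Solving yields:
  a_1 = 23/55
  a_2 = 29/55

Starting state is 2, so the absorption probability is a_2 = 29/55.

Answer: 29/55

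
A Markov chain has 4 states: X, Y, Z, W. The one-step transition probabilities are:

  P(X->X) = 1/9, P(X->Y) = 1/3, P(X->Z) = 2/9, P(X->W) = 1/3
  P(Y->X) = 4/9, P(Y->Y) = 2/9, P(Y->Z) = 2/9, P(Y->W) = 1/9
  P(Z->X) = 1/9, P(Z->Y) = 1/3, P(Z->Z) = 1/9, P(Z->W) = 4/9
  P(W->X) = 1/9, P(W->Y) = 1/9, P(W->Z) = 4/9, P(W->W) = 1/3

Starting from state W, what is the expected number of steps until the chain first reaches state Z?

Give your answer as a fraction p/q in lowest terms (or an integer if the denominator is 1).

Answer: 27/10

Derivation:
Let h_i = expected steps to first reach Z from state i.
Boundary: h_Z = 0.
First-step equations for the other states:
  h_X = 1 + 1/9*h_X + 1/3*h_Y + 2/9*h_Z + 1/3*h_W
  h_Y = 1 + 4/9*h_X + 2/9*h_Y + 2/9*h_Z + 1/9*h_W
  h_W = 1 + 1/9*h_X + 1/9*h_Y + 4/9*h_Z + 1/3*h_W

Substituting h_Z = 0 and rearranging gives the linear system (I - Q) h = 1:
  [8/9, -1/3, -1/3] . (h_X, h_Y, h_W) = 1
  [-4/9, 7/9, -1/9] . (h_X, h_Y, h_W) = 1
  [-1/9, -1/9, 2/3] . (h_X, h_Y, h_W) = 1

Solving yields:
  h_X = 387/110
  h_Y = 81/22
  h_W = 27/10

Starting state is W, so the expected hitting time is h_W = 27/10.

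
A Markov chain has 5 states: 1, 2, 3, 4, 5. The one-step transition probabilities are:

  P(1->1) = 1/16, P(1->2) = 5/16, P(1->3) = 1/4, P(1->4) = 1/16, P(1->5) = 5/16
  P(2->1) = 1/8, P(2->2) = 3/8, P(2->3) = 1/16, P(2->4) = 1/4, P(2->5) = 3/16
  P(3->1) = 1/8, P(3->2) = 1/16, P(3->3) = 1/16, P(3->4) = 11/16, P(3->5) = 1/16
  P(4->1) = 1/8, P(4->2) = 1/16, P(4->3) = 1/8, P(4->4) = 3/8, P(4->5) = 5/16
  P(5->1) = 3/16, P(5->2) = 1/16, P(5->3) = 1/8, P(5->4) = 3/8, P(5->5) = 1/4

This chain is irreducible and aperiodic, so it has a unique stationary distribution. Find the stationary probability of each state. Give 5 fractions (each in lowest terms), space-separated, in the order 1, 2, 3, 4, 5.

The stationary distribution satisfies pi = pi * P, i.e.:
  pi_1 = 1/16*pi_1 + 1/8*pi_2 + 1/8*pi_3 + 1/8*pi_4 + 3/16*pi_5
  pi_2 = 5/16*pi_1 + 3/8*pi_2 + 1/16*pi_3 + 1/16*pi_4 + 1/16*pi_5
  pi_3 = 1/4*pi_1 + 1/16*pi_2 + 1/16*pi_3 + 1/8*pi_4 + 1/8*pi_5
  pi_4 = 1/16*pi_1 + 1/4*pi_2 + 11/16*pi_3 + 3/8*pi_4 + 3/8*pi_5
  pi_5 = 5/16*pi_1 + 3/16*pi_2 + 1/16*pi_3 + 5/16*pi_4 + 1/4*pi_5
with normalization: pi_1 + pi_2 + pi_3 + pi_4 + pi_5 = 1.

Using the first 4 balance equations plus normalization, the linear system A*pi = b is:
  [-15/16, 1/8, 1/8, 1/8, 3/16] . pi = 0
  [5/16, -5/8, 1/16, 1/16, 1/16] . pi = 0
  [1/4, 1/16, -15/16, 1/8, 1/8] . pi = 0
  [1/16, 1/4, 11/16, -5/8, 3/8] . pi = 0
  [1, 1, 1, 1, 1] . pi = 1

Solving yields:
  pi_1 = 7175/54251
  pi_2 = 7541/54251
  pi_3 = 6783/54251
  pi_4 = 19279/54251
  pi_5 = 13473/54251

Verification (pi * P):
  7175/54251*1/16 + 7541/54251*1/8 + 6783/54251*1/8 + 19279/54251*1/8 + 13473/54251*3/16 = 7175/54251 = pi_1  (ok)
  7175/54251*5/16 + 7541/54251*3/8 + 6783/54251*1/16 + 19279/54251*1/16 + 13473/54251*1/16 = 7541/54251 = pi_2  (ok)
  7175/54251*1/4 + 7541/54251*1/16 + 6783/54251*1/16 + 19279/54251*1/8 + 13473/54251*1/8 = 6783/54251 = pi_3  (ok)
  7175/54251*1/16 + 7541/54251*1/4 + 6783/54251*11/16 + 19279/54251*3/8 + 13473/54251*3/8 = 19279/54251 = pi_4  (ok)
  7175/54251*5/16 + 7541/54251*3/16 + 6783/54251*1/16 + 19279/54251*5/16 + 13473/54251*1/4 = 13473/54251 = pi_5  (ok)

Answer: 7175/54251 7541/54251 6783/54251 19279/54251 13473/54251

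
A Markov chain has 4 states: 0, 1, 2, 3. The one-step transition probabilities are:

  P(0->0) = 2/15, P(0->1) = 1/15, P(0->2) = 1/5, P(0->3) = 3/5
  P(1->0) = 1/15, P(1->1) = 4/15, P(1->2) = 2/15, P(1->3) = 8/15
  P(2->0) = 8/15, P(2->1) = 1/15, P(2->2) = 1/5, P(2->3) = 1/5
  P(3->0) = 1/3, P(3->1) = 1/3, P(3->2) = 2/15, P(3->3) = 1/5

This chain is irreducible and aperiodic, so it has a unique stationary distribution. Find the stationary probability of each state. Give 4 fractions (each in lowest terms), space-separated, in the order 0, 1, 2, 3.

The stationary distribution satisfies pi = pi * P, i.e.:
  pi_0 = 2/15*pi_0 + 1/15*pi_1 + 8/15*pi_2 + 1/3*pi_3
  pi_1 = 1/15*pi_0 + 4/15*pi_1 + 1/15*pi_2 + 1/3*pi_3
  pi_2 = 1/5*pi_0 + 2/15*pi_1 + 1/5*pi_2 + 2/15*pi_3
  pi_3 = 3/5*pi_0 + 8/15*pi_1 + 1/5*pi_2 + 1/5*pi_3
with normalization: pi_0 + pi_1 + pi_2 + pi_3 = 1.

Using the first 3 balance equations plus normalization, the linear system A*pi = b is:
  [-13/15, 1/15, 8/15, 1/3] . pi = 0
  [1/15, -11/15, 1/15, 1/3] . pi = 0
  [1/5, 2/15, -4/5, 2/15] . pi = 0
  [1, 1, 1, 1] . pi = 1

Solving yields:
  pi_0 = 121/468
  pi_1 = 259/1248
  pi_2 = 151/936
  pi_3 = 155/416

Verification (pi * P):
  121/468*2/15 + 259/1248*1/15 + 151/936*8/15 + 155/416*1/3 = 121/468 = pi_0  (ok)
  121/468*1/15 + 259/1248*4/15 + 151/936*1/15 + 155/416*1/3 = 259/1248 = pi_1  (ok)
  121/468*1/5 + 259/1248*2/15 + 151/936*1/5 + 155/416*2/15 = 151/936 = pi_2  (ok)
  121/468*3/5 + 259/1248*8/15 + 151/936*1/5 + 155/416*1/5 = 155/416 = pi_3  (ok)

Answer: 121/468 259/1248 151/936 155/416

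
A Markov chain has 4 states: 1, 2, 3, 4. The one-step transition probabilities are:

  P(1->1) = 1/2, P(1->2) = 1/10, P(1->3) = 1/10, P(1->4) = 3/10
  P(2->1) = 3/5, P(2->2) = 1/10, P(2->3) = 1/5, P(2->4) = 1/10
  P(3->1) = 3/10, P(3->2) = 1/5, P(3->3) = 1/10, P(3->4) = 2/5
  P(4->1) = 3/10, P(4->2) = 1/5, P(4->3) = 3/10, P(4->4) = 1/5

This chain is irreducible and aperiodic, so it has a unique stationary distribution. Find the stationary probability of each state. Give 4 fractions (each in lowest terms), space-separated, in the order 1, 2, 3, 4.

Answer: 3/7 1/7 1/6 11/42

Derivation:
The stationary distribution satisfies pi = pi * P, i.e.:
  pi_1 = 1/2*pi_1 + 3/5*pi_2 + 3/10*pi_3 + 3/10*pi_4
  pi_2 = 1/10*pi_1 + 1/10*pi_2 + 1/5*pi_3 + 1/5*pi_4
  pi_3 = 1/10*pi_1 + 1/5*pi_2 + 1/10*pi_3 + 3/10*pi_4
  pi_4 = 3/10*pi_1 + 1/10*pi_2 + 2/5*pi_3 + 1/5*pi_4
with normalization: pi_1 + pi_2 + pi_3 + pi_4 = 1.

Using the first 3 balance equations plus normalization, the linear system A*pi = b is:
  [-1/2, 3/5, 3/10, 3/10] . pi = 0
  [1/10, -9/10, 1/5, 1/5] . pi = 0
  [1/10, 1/5, -9/10, 3/10] . pi = 0
  [1, 1, 1, 1] . pi = 1

Solving yields:
  pi_1 = 3/7
  pi_2 = 1/7
  pi_3 = 1/6
  pi_4 = 11/42

Verification (pi * P):
  3/7*1/2 + 1/7*3/5 + 1/6*3/10 + 11/42*3/10 = 3/7 = pi_1  (ok)
  3/7*1/10 + 1/7*1/10 + 1/6*1/5 + 11/42*1/5 = 1/7 = pi_2  (ok)
  3/7*1/10 + 1/7*1/5 + 1/6*1/10 + 11/42*3/10 = 1/6 = pi_3  (ok)
  3/7*3/10 + 1/7*1/10 + 1/6*2/5 + 11/42*1/5 = 11/42 = pi_4  (ok)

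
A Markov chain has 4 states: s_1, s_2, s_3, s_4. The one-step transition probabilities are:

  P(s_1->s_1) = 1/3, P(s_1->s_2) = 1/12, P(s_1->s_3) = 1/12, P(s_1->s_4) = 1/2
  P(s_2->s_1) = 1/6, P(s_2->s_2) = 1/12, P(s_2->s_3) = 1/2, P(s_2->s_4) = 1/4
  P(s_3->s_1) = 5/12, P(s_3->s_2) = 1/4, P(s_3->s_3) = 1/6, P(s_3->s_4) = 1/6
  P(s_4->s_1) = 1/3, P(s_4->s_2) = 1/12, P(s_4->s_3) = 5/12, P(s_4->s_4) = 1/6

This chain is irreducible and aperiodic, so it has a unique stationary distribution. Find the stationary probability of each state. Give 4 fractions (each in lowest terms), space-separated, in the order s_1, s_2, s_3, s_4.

The stationary distribution satisfies pi = pi * P, i.e.:
  pi_s_1 = 1/3*pi_s_1 + 1/6*pi_s_2 + 5/12*pi_s_3 + 1/3*pi_s_4
  pi_s_2 = 1/12*pi_s_1 + 1/12*pi_s_2 + 1/4*pi_s_3 + 1/12*pi_s_4
  pi_s_3 = 1/12*pi_s_1 + 1/2*pi_s_2 + 1/6*pi_s_3 + 5/12*pi_s_4
  pi_s_4 = 1/2*pi_s_1 + 1/4*pi_s_2 + 1/6*pi_s_3 + 1/6*pi_s_4
with normalization: pi_s_1 + pi_s_2 + pi_s_3 + pi_s_4 = 1.

Using the first 3 balance equations plus normalization, the linear system A*pi = b is:
  [-2/3, 1/6, 5/12, 1/3] . pi = 0
  [1/12, -11/12, 1/4, 1/12] . pi = 0
  [1/12, 1/2, -5/6, 5/12] . pi = 0
  [1, 1, 1, 1] . pi = 1

Solving yields:
  pi_s_1 = 723/2168
  pi_s_2 = 34/271
  pi_s_3 = 137/542
  pi_s_4 = 625/2168

Verification (pi * P):
  723/2168*1/3 + 34/271*1/6 + 137/542*5/12 + 625/2168*1/3 = 723/2168 = pi_s_1  (ok)
  723/2168*1/12 + 34/271*1/12 + 137/542*1/4 + 625/2168*1/12 = 34/271 = pi_s_2  (ok)
  723/2168*1/12 + 34/271*1/2 + 137/542*1/6 + 625/2168*5/12 = 137/542 = pi_s_3  (ok)
  723/2168*1/2 + 34/271*1/4 + 137/542*1/6 + 625/2168*1/6 = 625/2168 = pi_s_4  (ok)

Answer: 723/2168 34/271 137/542 625/2168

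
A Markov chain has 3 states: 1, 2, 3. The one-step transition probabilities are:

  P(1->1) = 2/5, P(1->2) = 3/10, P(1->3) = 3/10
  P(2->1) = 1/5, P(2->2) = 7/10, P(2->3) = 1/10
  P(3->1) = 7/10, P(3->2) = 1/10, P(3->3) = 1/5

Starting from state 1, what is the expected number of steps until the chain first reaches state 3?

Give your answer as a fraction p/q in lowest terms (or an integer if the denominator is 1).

Let h_i = expected steps to first reach 3 from state i.
Boundary: h_3 = 0.
First-step equations for the other states:
  h_1 = 1 + 2/5*h_1 + 3/10*h_2 + 3/10*h_3
  h_2 = 1 + 1/5*h_1 + 7/10*h_2 + 1/10*h_3

Substituting h_3 = 0 and rearranging gives the linear system (I - Q) h = 1:
  [3/5, -3/10] . (h_1, h_2) = 1
  [-1/5, 3/10] . (h_1, h_2) = 1

Solving yields:
  h_1 = 5
  h_2 = 20/3

Starting state is 1, so the expected hitting time is h_1 = 5.

Answer: 5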